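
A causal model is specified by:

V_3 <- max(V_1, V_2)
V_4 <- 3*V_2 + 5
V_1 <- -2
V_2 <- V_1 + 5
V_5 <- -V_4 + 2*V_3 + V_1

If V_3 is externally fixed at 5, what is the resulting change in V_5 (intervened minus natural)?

4

do(V_3=5) replaces the equation V_3 <- max(V_1, V_2) with the constant V_3 = 5.
V_2 = V_1 + 5  [with V_1=-2]  = 3
V_4 = 3*V_2 + 5  [with V_2=3]  = 14
V_5 = -V_4 + 2*V_3 + V_1  [with V_4=14, V_3=5, V_1=-2]  = -6
Without intervention: V_2 = V_1 + 5  [with V_1=-2]  = 3; V_3 = max(V_1, V_2)  [with V_1=-2, V_2=3]  = 3; V_4 = 3*V_2 + 5  [with V_2=3]  = 14; V_5 = -V_4 + 2*V_3 + V_1  [with V_4=14, V_3=3, V_1=-2]  = -10.
Change = -6 − (-10) = 4.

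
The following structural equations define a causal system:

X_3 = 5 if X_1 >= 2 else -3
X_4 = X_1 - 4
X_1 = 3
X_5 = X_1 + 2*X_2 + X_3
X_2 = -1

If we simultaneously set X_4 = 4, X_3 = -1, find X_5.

0

The joint intervention fixes X_4 = 4, X_3 = -1, removing each variable's own equation.
X_5 = X_1 + 2*X_2 + X_3  [with X_1=3, X_2=-1, X_3=-1]  = 0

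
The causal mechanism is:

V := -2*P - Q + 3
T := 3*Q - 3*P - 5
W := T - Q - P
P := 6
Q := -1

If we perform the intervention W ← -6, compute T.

-26

do(W=-6) replaces the equation W := T - Q - P with the constant W = -6.
T is not downstream of the intervention, so its value is determined by the original equations.
T = 3*Q - 3*P - 5  [with Q=-1, P=6]  = -26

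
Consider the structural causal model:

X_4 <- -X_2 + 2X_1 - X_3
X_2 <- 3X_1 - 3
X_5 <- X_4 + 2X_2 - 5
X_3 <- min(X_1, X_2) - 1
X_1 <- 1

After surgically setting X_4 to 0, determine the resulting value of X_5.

Intervening sets X_4 = 0 and removes its equation (X_4 <- -X_2 + 2X_1 - X_3).
X_2 = 3X_1 - 3  [with X_1=1]  = 0
X_5 = X_4 + 2X_2 - 5  [with X_4=0, X_2=0]  = -5

-5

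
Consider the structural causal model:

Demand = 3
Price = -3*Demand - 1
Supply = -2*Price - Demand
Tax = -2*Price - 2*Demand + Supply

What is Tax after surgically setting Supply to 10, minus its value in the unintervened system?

The intervention breaks the incoming arrows to Supply: Supply = -2*Price - Demand no longer applies, and Supply = 10.
Price = -3*Demand - 1  [with Demand=3]  = -10
Tax = -2*Price - 2*Demand + Supply  [with Price=-10, Demand=3, Supply=10]  = 24
Without intervention: Price = -3*Demand - 1  [with Demand=3]  = -10; Supply = -2*Price - Demand  [with Price=-10, Demand=3]  = 17; Tax = -2*Price - 2*Demand + Supply  [with Price=-10, Demand=3, Supply=17]  = 31.
Change = 24 − 31 = -7.

-7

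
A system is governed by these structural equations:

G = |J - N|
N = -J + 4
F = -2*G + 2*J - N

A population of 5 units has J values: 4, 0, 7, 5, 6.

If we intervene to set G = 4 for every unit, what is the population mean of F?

The intervention sets G=4 in all 5 units regardless of J. Recomputing F per unit gives 0, -12, 9, 3, 6; average 1.2.

1.2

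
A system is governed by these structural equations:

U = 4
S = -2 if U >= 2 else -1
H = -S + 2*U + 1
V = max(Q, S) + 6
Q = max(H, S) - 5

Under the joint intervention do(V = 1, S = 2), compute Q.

2

Setting V = 1, S = 2 by intervention discards those variables' equations.
H = -S + 2*U + 1  [with S=2, U=4]  = 7
Q = max(H, S) - 5  [with H=7, S=2]  = 2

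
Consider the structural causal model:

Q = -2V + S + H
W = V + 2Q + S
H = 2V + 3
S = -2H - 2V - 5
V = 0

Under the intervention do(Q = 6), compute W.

1

Intervening sets Q = 6 and removes its equation (Q = -2V + S + H).
H = 2V + 3  [with V=0]  = 3
S = -2H - 2V - 5  [with H=3, V=0]  = -11
W = V + 2Q + S  [with V=0, Q=6, S=-11]  = 1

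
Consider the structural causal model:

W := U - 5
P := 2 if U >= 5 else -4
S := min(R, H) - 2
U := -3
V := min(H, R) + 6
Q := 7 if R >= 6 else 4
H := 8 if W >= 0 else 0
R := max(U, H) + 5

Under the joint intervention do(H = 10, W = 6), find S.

Under do(H = 10, W = 6), each intervened variable's structural equation is replaced by its fixed value.
R = max(U, H) + 5  [with U=-3, H=10]  = 15
S = min(R, H) - 2  [with R=15, H=10]  = 8

8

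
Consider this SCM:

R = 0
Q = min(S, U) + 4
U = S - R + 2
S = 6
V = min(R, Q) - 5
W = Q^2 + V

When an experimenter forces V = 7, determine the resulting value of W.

107

The intervention breaks the incoming arrows to V: V = min(R, Q) - 5 no longer applies, and V = 7.
U = S - R + 2  [with S=6, R=0]  = 8
Q = min(S, U) + 4  [with S=6, U=8]  = 10
W = Q^2 + V  [with Q=10, V=7]  = 107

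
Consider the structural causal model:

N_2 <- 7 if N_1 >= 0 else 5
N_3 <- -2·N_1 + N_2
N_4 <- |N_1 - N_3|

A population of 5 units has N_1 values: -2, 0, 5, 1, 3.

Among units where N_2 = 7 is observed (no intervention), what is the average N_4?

Conditioning on N_2=7 selects the 4 unit(s) with N_1 ∈ {0, 5, 1, 3}. Their N_4 values: 7, 8, 4, 2. Mean = 5.25.

5.25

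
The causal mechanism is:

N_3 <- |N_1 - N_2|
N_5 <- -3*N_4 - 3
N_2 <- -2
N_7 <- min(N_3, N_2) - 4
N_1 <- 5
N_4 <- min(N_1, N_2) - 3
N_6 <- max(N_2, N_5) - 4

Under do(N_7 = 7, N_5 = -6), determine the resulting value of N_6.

-6

Setting N_7 = 7, N_5 = -6 by intervention discards those variables' equations.
N_6 = max(N_2, N_5) - 4  [with N_2=-2, N_5=-6]  = -6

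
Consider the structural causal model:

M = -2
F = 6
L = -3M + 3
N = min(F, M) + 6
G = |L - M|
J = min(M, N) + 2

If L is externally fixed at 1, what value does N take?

4

Under do(L=1), the mechanism L = -3M + 3 is discarded; L is fixed at 1.
Since N is not a descendant of the intervened variable, it is unaffected.
N = min(F, M) + 6  [with F=6, M=-2]  = 4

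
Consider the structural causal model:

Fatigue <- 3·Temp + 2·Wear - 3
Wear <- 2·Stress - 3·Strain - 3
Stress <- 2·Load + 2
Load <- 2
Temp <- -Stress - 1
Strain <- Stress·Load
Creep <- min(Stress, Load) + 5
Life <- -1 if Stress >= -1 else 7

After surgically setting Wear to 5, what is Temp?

do(Wear=5) replaces the equation Wear <- 2·Stress - 3·Strain - 3 with the constant Wear = 5.
No directed path runs from Wear to Temp, so Temp keeps its natural value.
Stress = 2·Load + 2  [with Load=2]  = 6
Temp = -Stress - 1  [with Stress=6]  = -7

-7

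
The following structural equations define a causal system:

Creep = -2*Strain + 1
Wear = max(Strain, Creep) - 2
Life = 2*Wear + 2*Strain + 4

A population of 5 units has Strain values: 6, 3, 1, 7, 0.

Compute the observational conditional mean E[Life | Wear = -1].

E[Life|Wear=-1] averages over only the 2 units with Wear=-1 (Strain = 1, 0): Life = 4, 2, mean 3.

3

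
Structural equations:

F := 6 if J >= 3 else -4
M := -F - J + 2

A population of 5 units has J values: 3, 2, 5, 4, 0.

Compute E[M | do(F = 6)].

Under do(F=6), F's equation is replaced by F=6 for every unit. Per-unit M: -7, -6, -9, -8, -4. Mean = -6.8.

-6.8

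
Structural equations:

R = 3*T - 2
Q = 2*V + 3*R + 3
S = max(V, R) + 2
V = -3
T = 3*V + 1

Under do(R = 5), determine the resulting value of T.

-8

Under do(R=5), the mechanism R = 3*T - 2 is discarded; R is fixed at 5.
Since T is not a descendant of the intervened variable, it is unaffected.
T = 3*V + 1  [with V=-3]  = -8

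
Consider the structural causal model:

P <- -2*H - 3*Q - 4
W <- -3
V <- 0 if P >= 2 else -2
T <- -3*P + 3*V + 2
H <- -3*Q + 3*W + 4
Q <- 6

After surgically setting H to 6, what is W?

Under do(H=6), the mechanism H <- -3*Q + 3*W + 4 is discarded; H is fixed at 6.
W is not downstream of the intervention, so its value is determined by the original equations.

-3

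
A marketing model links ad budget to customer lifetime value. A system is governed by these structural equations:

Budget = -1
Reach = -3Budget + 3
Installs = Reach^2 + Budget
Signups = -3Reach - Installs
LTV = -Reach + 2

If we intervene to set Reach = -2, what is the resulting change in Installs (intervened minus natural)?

The intervention breaks the incoming arrows to Reach: Reach = -3Budget + 3 no longer applies, and Reach = -2.
Installs = Reach^2 + Budget  [with Reach=-2, Budget=-1]  = 3
Without intervention: Reach = -3Budget + 3  [with Budget=-1]  = 6; Installs = Reach^2 + Budget  [with Reach=6, Budget=-1]  = 35.
Change = 3 − 35 = -32.

-32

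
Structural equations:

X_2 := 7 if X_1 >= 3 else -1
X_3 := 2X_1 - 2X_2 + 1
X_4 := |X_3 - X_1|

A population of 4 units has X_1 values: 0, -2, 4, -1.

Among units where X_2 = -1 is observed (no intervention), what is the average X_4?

2

Observing X_2=-1 restricts to units where X_2's equation naturally yields -1: X_1 ∈ {0, -2, -1}. In that subpopulation X_4 = 3, 1, 2, mean 2.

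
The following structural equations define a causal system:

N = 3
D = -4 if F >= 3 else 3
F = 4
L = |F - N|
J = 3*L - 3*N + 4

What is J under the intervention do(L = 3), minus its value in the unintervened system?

6

do(L=3) replaces the equation L = |F - N| with the constant L = 3.
J = 3*L - 3*N + 4  [with L=3, N=3]  = 4
Without intervention: L = |F - N|  [with F=4, N=3]  = 1; J = 3*L - 3*N + 4  [with L=1, N=3]  = -2.
Change = 4 − (-2) = 6.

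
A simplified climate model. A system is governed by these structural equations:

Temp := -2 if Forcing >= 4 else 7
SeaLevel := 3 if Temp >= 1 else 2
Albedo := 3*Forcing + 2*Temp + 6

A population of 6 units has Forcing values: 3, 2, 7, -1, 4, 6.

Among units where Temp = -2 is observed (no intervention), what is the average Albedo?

Conditioning on Temp=-2 selects the 3 unit(s) with Forcing ∈ {7, 4, 6}. Their Albedo values: 23, 14, 20. Mean = 19.

19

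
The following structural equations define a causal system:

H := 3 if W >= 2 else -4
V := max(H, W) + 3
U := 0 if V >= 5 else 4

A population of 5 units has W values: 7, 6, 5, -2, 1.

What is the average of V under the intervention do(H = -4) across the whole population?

6.4

Every unit gets H=-4 under the intervention. V values become 10, 9, 8, 1, 4; E[V|do(H=-4)] = 6.4.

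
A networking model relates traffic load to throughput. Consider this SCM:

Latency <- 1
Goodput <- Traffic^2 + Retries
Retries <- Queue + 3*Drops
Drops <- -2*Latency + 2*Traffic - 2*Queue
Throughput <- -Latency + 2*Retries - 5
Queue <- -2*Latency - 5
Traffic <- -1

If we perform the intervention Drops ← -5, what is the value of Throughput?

-50

Under do(Drops=-5), the mechanism Drops <- -2*Latency + 2*Traffic - 2*Queue is discarded; Drops is fixed at -5.
Queue = -2*Latency - 5  [with Latency=1]  = -7
Retries = Queue + 3*Drops  [with Queue=-7, Drops=-5]  = -22
Throughput = -Latency + 2*Retries - 5  [with Latency=1, Retries=-22]  = -50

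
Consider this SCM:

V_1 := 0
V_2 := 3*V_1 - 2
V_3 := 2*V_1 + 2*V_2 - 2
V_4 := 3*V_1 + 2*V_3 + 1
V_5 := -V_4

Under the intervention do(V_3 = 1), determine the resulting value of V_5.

do(V_3=1) replaces the equation V_3 := 2*V_1 + 2*V_2 - 2 with the constant V_3 = 1.
V_4 = 3*V_1 + 2*V_3 + 1  [with V_1=0, V_3=1]  = 3
V_5 = -V_4  [with V_4=3]  = -3

-3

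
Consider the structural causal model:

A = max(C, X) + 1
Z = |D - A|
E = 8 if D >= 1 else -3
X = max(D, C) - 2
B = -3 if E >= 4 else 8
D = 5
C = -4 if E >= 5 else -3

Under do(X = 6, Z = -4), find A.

Under do(X = 6, Z = -4), each intervened variable's structural equation is replaced by its fixed value.
E = 8 if D >= 1 else -3  [with D=5]  = 8
C = -4 if E >= 5 else -3  [with E=8]  = -4
A = max(C, X) + 1  [with C=-4, X=6]  = 7

7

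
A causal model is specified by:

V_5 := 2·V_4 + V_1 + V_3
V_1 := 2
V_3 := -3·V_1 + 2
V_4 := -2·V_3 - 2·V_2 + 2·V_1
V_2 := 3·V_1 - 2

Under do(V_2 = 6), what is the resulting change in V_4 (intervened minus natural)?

-4

Under do(V_2=6), the mechanism V_2 := 3·V_1 - 2 is discarded; V_2 is fixed at 6.
V_3 = -3·V_1 + 2  [with V_1=2]  = -4
V_4 = -2·V_3 - 2·V_2 + 2·V_1  [with V_3=-4, V_2=6, V_1=2]  = 0
Without intervention: V_2 = 3·V_1 - 2  [with V_1=2]  = 4; V_3 = -3·V_1 + 2  [with V_1=2]  = -4; V_4 = -2·V_3 - 2·V_2 + 2·V_1  [with V_3=-4, V_2=4, V_1=2]  = 4.
Change = 0 − 4 = -4.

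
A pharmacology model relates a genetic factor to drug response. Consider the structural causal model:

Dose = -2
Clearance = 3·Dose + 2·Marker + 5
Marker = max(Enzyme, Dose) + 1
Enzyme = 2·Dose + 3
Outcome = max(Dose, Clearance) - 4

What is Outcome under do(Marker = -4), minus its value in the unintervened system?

do(Marker=-4) replaces the equation Marker = max(Enzyme, Dose) + 1 with the constant Marker = -4.
Clearance = 3·Dose + 2·Marker + 5  [with Dose=-2, Marker=-4]  = -9
Outcome = max(Dose, Clearance) - 4  [with Dose=-2, Clearance=-9]  = -6
Without intervention: Enzyme = 2·Dose + 3  [with Dose=-2]  = -1; Marker = max(Enzyme, Dose) + 1  [with Enzyme=-1, Dose=-2]  = 0; Clearance = 3·Dose + 2·Marker + 5  [with Dose=-2, Marker=0]  = -1; Outcome = max(Dose, Clearance) - 4  [with Dose=-2, Clearance=-1]  = -5.
Change = -6 − (-5) = -1.

-1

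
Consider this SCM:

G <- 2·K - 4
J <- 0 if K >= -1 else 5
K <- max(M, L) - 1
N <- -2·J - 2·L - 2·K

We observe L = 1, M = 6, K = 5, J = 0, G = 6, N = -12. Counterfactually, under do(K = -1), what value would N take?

The intervention breaks the incoming arrows to K: K <- max(M, L) - 1 no longer applies, and K = -1.
J = 0 if K >= -1 else 5  [with K=-1]  = 0
N = -2·J - 2·L - 2·K  [with J=0, L=1, K=-1]  = 0

0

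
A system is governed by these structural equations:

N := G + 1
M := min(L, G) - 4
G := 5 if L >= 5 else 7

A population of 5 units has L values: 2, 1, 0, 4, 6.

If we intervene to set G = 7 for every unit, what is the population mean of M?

Under do(G=7), G's equation is replaced by G=7 for every unit. Per-unit M: -2, -3, -4, 0, 2. Mean = -1.4.

-1.4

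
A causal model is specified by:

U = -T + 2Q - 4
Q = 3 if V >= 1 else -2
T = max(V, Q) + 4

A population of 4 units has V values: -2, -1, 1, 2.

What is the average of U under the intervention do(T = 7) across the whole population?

do(T=7) breaks T's dependence on V. With T=7 fixed, U across the units is -15, -15, -5, -5, mean -10.

-10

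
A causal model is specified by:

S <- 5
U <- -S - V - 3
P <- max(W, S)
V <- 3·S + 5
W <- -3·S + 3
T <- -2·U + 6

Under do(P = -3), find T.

do(P=-3) replaces the equation P <- max(W, S) with the constant P = -3.
No directed path runs from P to T, so T keeps its natural value.
V = 3·S + 5  [with S=5]  = 20
U = -S - V - 3  [with S=5, V=20]  = -28
T = -2·U + 6  [with U=-28]  = 62

62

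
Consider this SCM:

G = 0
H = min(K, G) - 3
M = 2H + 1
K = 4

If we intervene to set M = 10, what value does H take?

Under do(M=10), the mechanism M = 2H + 1 is discarded; M is fixed at 10.
Since H is not a descendant of the intervened variable, it is unaffected.
H = min(K, G) - 3  [with K=4, G=0]  = -3

-3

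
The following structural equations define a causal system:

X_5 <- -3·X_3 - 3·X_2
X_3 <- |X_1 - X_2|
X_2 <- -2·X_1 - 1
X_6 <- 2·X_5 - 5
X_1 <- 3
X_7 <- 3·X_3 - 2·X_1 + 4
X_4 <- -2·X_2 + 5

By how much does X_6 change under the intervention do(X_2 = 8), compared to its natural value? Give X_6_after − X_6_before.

Under do(X_2=8), the mechanism X_2 <- -2·X_1 - 1 is discarded; X_2 is fixed at 8.
X_3 = |X_1 - X_2|  [with X_1=3, X_2=8]  = 5
X_5 = -3·X_3 - 3·X_2  [with X_3=5, X_2=8]  = -39
X_6 = 2·X_5 - 5  [with X_5=-39]  = -83
Without intervention: X_2 = -2·X_1 - 1  [with X_1=3]  = -7; X_3 = |X_1 - X_2|  [with X_1=3, X_2=-7]  = 10; X_5 = -3·X_3 - 3·X_2  [with X_3=10, X_2=-7]  = -9; X_6 = 2·X_5 - 5  [with X_5=-9]  = -23.
Change = -83 − (-23) = -60.

-60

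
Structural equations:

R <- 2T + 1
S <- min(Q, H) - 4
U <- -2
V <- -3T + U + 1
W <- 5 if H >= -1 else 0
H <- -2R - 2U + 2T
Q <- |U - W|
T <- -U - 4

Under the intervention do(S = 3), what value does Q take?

7

Intervening sets S = 3 and removes its equation (S <- min(Q, H) - 4).
Since Q is not a descendant of the intervened variable, it is unaffected.
T = -U - 4  [with U=-2]  = -2
R = 2T + 1  [with T=-2]  = -3
H = -2R - 2U + 2T  [with R=-3, U=-2, T=-2]  = 6
W = 5 if H >= -1 else 0  [with H=6]  = 5
Q = |U - W|  [with U=-2, W=5]  = 7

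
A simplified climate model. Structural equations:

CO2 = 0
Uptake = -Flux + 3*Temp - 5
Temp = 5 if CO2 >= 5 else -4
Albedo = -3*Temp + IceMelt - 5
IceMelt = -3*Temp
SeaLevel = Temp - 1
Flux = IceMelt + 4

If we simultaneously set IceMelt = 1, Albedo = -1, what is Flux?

Setting IceMelt = 1, Albedo = -1 by intervention discards those variables' equations.
Flux = IceMelt + 4  [with IceMelt=1]  = 5

5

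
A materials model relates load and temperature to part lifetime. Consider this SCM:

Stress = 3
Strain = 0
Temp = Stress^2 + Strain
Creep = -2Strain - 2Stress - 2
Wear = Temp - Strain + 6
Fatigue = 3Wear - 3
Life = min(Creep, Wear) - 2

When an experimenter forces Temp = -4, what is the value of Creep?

The intervention breaks the incoming arrows to Temp: Temp = Stress^2 + Strain no longer applies, and Temp = -4.
Creep is not downstream of the intervention, so its value is determined by the original equations.
Creep = -2Strain - 2Stress - 2  [with Strain=0, Stress=3]  = -8

-8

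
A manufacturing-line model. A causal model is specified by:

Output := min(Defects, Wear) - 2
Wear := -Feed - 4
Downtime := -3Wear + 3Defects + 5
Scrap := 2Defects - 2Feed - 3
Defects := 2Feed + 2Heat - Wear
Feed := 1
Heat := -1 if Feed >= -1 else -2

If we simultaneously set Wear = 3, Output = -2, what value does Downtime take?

Under do(Wear = 3, Output = -2), each intervened variable's structural equation is replaced by its fixed value.
Heat = -1 if Feed >= -1 else -2  [with Feed=1]  = -1
Defects = 2Feed + 2Heat - Wear  [with Feed=1, Heat=-1, Wear=3]  = -3
Downtime = -3Wear + 3Defects + 5  [with Wear=3, Defects=-3]  = -13

-13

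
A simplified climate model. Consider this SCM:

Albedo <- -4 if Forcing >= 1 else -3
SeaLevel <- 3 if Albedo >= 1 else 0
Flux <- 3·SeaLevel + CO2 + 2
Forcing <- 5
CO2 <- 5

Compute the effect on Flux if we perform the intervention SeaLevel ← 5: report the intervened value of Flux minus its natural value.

15

Intervening sets SeaLevel = 5 and removes its equation (SeaLevel <- 3 if Albedo >= 1 else 0).
Flux = 3·SeaLevel + CO2 + 2  [with SeaLevel=5, CO2=5]  = 22
Without intervention: Albedo = -4 if Forcing >= 1 else -3  [with Forcing=5]  = -4; SeaLevel = 3 if Albedo >= 1 else 0  [with Albedo=-4]  = 0; Flux = 3·SeaLevel + CO2 + 2  [with SeaLevel=0, CO2=5]  = 7.
Change = 22 − 7 = 15.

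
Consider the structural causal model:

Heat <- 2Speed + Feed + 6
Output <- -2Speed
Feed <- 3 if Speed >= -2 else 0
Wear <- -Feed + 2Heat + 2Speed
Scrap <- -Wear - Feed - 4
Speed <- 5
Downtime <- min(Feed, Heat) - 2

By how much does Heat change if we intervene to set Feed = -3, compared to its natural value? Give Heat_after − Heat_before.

-6

The intervention breaks the incoming arrows to Feed: Feed <- 3 if Speed >= -2 else 0 no longer applies, and Feed = -3.
Heat = 2Speed + Feed + 6  [with Speed=5, Feed=-3]  = 13
Without intervention: Feed = 3 if Speed >= -2 else 0  [with Speed=5]  = 3; Heat = 2Speed + Feed + 6  [with Speed=5, Feed=3]  = 19.
Change = 13 − 19 = -6.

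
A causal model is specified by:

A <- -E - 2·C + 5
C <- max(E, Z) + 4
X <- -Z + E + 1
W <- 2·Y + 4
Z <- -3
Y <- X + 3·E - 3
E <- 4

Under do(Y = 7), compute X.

8

do(Y=7) replaces the equation Y <- X + 3·E - 3 with the constant Y = 7.
No directed path runs from Y to X, so X keeps its natural value.
X = -Z + E + 1  [with Z=-3, E=4]  = 8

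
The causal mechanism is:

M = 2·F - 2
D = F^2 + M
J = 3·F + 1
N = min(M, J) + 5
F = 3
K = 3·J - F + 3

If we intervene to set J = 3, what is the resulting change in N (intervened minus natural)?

The intervention breaks the incoming arrows to J: J = 3·F + 1 no longer applies, and J = 3.
M = 2·F - 2  [with F=3]  = 4
N = min(M, J) + 5  [with M=4, J=3]  = 8
Without intervention: M = 2·F - 2  [with F=3]  = 4; J = 3·F + 1  [with F=3]  = 10; N = min(M, J) + 5  [with M=4, J=10]  = 9.
Change = 8 − 9 = -1.

-1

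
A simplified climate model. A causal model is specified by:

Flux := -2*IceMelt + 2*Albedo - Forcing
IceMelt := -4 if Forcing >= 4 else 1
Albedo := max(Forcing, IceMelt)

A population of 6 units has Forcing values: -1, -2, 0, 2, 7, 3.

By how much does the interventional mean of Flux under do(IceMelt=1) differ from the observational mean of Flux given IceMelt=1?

do(IceMelt=1) breaks IceMelt's dependence on Forcing. With IceMelt=1 fixed, Flux across the units is 1, 2, 0, 0, 5, 1, mean 1.5.
E[Flux|IceMelt=1] averages over only the 5 units with IceMelt=1 (Forcing = -1, -2, 0, 2, 3): Flux = 1, 2, 0, 0, 1, mean 0.8.
Difference = 1.5 − 0.8 = 0.7.

0.7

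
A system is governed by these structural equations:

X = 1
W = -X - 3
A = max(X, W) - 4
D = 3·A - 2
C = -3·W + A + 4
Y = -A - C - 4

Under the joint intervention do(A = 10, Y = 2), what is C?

26

The joint intervention fixes A = 10, Y = 2, removing each variable's own equation.
W = -X - 3  [with X=1]  = -4
C = -3·W + A + 4  [with W=-4, A=10]  = 26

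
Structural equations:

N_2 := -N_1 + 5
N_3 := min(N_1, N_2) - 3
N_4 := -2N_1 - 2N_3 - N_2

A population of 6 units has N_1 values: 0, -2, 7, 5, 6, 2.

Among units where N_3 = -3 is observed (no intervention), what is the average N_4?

-1.5

Observing N_3=-3 restricts to units where N_3's equation naturally yields -3: N_1 ∈ {0, 5}. In that subpopulation N_4 = 1, -4, mean -1.5.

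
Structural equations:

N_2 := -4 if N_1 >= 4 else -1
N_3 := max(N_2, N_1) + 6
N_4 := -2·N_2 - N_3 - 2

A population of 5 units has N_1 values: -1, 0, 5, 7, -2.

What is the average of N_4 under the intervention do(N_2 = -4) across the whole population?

do(N_2=-4) breaks N_2's dependence on N_1. With N_2=-4 fixed, N_4 across the units is 1, 0, -5, -7, 2, mean -1.8.

-1.8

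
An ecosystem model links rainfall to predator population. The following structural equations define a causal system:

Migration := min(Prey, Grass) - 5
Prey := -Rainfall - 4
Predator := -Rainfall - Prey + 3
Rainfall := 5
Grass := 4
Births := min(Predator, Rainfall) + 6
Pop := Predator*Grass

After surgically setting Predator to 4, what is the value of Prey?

Under do(Predator=4), the mechanism Predator := -Rainfall - Prey + 3 is discarded; Predator is fixed at 4.
Since Prey is not a descendant of the intervened variable, it is unaffected.
Prey = -Rainfall - 4  [with Rainfall=5]  = -9

-9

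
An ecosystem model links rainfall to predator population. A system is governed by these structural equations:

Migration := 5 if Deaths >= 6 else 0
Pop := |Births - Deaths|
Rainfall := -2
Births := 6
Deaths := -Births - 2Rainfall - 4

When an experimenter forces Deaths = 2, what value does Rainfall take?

-2

Under do(Deaths=2), the mechanism Deaths := -Births - 2Rainfall - 4 is discarded; Deaths is fixed at 2.
Rainfall is not downstream of the intervention, so its value is determined by the original equations.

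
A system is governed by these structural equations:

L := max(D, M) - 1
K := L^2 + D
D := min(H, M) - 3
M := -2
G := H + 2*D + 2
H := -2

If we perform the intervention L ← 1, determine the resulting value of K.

-4

Intervening sets L = 1 and removes its equation (L := max(D, M) - 1).
D = min(H, M) - 3  [with H=-2, M=-2]  = -5
K = L^2 + D  [with L=1, D=-5]  = -4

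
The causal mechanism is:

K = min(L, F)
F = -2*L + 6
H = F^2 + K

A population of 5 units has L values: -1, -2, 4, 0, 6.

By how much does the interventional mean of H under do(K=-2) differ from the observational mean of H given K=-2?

The intervention sets K=-2 in all 5 units regardless of L. Recomputing H per unit gives 62, 98, 2, 34, 34; average 46.
Observing K=-2 restricts to units where K's equation naturally yields -2: L ∈ {-2, 4}. In that subpopulation H = 98, 2, mean 50.
Difference = 46 − 50 = -4.

-4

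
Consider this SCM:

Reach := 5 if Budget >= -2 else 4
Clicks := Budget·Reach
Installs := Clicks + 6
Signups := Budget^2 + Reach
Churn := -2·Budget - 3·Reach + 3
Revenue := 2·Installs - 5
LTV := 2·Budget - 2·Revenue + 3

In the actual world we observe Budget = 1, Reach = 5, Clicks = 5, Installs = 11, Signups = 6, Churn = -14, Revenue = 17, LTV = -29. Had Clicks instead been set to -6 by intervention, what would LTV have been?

15

The intervention breaks the incoming arrows to Clicks: Clicks := Budget·Reach no longer applies, and Clicks = -6.
Installs = Clicks + 6  [with Clicks=-6]  = 0
Revenue = 2·Installs - 5  [with Installs=0]  = -5
LTV = 2·Budget - 2·Revenue + 3  [with Budget=1, Revenue=-5]  = 15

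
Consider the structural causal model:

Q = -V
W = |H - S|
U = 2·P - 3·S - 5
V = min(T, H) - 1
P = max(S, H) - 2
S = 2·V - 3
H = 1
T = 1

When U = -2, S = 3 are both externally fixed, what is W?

2

Setting U = -2, S = 3 by intervention discards those variables' equations.
W = |H - S|  [with H=1, S=3]  = 2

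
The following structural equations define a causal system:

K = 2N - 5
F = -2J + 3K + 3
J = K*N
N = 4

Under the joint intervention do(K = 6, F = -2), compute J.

24

The joint intervention fixes K = 6, F = -2, removing each variable's own equation.
J = K*N  [with K=6, N=4]  = 24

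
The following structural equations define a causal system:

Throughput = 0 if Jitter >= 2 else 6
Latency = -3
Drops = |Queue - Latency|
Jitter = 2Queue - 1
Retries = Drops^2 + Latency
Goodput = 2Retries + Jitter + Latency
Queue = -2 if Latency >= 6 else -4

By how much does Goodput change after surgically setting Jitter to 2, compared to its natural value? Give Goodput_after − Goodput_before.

Under do(Jitter=2), the mechanism Jitter = 2Queue - 1 is discarded; Jitter is fixed at 2.
Queue = -2 if Latency >= 6 else -4  [with Latency=-3]  = -4
Drops = |Queue - Latency|  [with Queue=-4, Latency=-3]  = 1
Retries = Drops^2 + Latency  [with Drops=1, Latency=-3]  = -2
Goodput = 2Retries + Jitter + Latency  [with Retries=-2, Jitter=2, Latency=-3]  = -5
Without intervention: Queue = -2 if Latency >= 6 else -4  [with Latency=-3]  = -4; Drops = |Queue - Latency|  [with Queue=-4, Latency=-3]  = 1; Retries = Drops^2 + Latency  [with Drops=1, Latency=-3]  = -2; Jitter = 2Queue - 1  [with Queue=-4]  = -9; Goodput = 2Retries + Jitter + Latency  [with Retries=-2, Jitter=-9, Latency=-3]  = -16.
Change = -5 − (-16) = 11.

11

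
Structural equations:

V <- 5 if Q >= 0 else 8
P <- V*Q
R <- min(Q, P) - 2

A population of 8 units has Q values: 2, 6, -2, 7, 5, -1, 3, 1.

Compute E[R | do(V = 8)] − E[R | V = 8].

12

Every unit gets V=8 under the intervention. R values become 0, 4, -18, 5, 3, -10, 1, -1; E[R|do(V=8)] = -2.
E[R|V=8] averages over only the 2 units with V=8 (Q = -2, -1): R = -18, -10, mean -14.
Difference = -2 − (-14) = 12.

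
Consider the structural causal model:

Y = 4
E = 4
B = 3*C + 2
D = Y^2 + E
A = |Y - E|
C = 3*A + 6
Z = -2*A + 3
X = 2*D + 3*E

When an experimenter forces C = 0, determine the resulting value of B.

Under do(C=0), the mechanism C = 3*A + 6 is discarded; C is fixed at 0.
B = 3*C + 2  [with C=0]  = 2

2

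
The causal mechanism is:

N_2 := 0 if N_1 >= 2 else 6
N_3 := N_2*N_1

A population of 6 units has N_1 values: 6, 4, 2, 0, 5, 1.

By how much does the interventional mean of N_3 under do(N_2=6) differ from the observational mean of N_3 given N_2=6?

The intervention sets N_2=6 in all 6 units regardless of N_1. Recomputing N_3 per unit gives 36, 24, 12, 0, 30, 6; average 18.
E[N_3|N_2=6] averages over only the 2 units with N_2=6 (N_1 = 0, 1): N_3 = 0, 6, mean 3.
Difference = 18 − 3 = 15.

15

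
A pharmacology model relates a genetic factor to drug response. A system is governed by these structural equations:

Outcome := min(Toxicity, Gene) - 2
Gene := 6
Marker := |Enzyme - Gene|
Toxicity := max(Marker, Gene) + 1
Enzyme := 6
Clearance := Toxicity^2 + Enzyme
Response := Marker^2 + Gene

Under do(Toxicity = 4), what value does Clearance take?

22

The intervention breaks the incoming arrows to Toxicity: Toxicity := max(Marker, Gene) + 1 no longer applies, and Toxicity = 4.
Clearance = Toxicity^2 + Enzyme  [with Toxicity=4, Enzyme=6]  = 22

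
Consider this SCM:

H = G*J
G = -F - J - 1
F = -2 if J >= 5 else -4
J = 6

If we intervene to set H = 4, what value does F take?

-2

The intervention breaks the incoming arrows to H: H = G*J no longer applies, and H = 4.
Since F is not a descendant of the intervened variable, it is unaffected.
F = -2 if J >= 5 else -4  [with J=6]  = -2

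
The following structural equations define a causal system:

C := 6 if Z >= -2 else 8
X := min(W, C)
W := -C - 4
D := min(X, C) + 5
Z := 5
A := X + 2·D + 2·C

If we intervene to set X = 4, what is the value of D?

Intervening sets X = 4 and removes its equation (X := min(W, C)).
C = 6 if Z >= -2 else 8  [with Z=5]  = 6
D = min(X, C) + 5  [with X=4, C=6]  = 9

9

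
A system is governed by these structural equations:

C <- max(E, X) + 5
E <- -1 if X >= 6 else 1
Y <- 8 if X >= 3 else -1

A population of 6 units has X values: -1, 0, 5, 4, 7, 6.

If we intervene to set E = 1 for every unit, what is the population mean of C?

The intervention sets E=1 in all 6 units regardless of X. Recomputing C per unit gives 6, 6, 10, 9, 12, 11; average 9.

9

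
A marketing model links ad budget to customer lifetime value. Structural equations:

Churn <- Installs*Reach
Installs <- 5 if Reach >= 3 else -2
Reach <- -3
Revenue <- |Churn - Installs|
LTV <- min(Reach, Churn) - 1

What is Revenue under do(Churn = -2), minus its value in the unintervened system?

-8

The intervention breaks the incoming arrows to Churn: Churn <- Installs*Reach no longer applies, and Churn = -2.
Installs = 5 if Reach >= 3 else -2  [with Reach=-3]  = -2
Revenue = |Churn - Installs|  [with Churn=-2, Installs=-2]  = 0
Without intervention: Installs = 5 if Reach >= 3 else -2  [with Reach=-3]  = -2; Churn = Installs*Reach  [with Installs=-2, Reach=-3]  = 6; Revenue = |Churn - Installs|  [with Churn=6, Installs=-2]  = 8.
Change = 0 − 8 = -8.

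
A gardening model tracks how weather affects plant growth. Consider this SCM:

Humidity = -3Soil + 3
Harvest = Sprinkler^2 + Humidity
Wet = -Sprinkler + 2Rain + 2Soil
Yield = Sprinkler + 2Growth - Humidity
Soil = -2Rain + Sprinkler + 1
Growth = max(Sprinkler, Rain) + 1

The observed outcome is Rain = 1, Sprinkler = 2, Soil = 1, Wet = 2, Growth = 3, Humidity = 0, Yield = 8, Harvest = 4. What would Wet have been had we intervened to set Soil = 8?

The intervention breaks the incoming arrows to Soil: Soil = -2Rain + Sprinkler + 1 no longer applies, and Soil = 8.
Wet = -Sprinkler + 2Rain + 2Soil  [with Sprinkler=2, Rain=1, Soil=8]  = 16

16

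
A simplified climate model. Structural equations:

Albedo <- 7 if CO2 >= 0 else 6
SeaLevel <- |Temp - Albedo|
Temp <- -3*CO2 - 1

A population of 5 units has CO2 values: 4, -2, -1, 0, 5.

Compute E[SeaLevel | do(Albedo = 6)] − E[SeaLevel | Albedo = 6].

8.1

Under do(Albedo=6), Albedo's equation is replaced by Albedo=6 for every unit. Per-unit SeaLevel: 19, 1, 4, 7, 22. Mean = 10.6.
E[SeaLevel|Albedo=6] averages over only the 2 units with Albedo=6 (CO2 = -2, -1): SeaLevel = 1, 4, mean 2.5.
Difference = 10.6 − 2.5 = 8.1.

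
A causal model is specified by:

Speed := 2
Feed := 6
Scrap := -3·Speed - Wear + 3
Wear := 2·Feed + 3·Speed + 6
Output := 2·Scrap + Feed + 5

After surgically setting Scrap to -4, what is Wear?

24

Under do(Scrap=-4), the mechanism Scrap := -3·Speed - Wear + 3 is discarded; Scrap is fixed at -4.
Since Wear is not a descendant of the intervened variable, it is unaffected.
Wear = 2·Feed + 3·Speed + 6  [with Feed=6, Speed=2]  = 24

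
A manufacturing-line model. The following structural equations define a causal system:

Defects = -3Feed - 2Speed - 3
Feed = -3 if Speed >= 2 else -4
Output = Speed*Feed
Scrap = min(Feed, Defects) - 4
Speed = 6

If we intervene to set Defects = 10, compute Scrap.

The intervention breaks the incoming arrows to Defects: Defects = -3Feed - 2Speed - 3 no longer applies, and Defects = 10.
Feed = -3 if Speed >= 2 else -4  [with Speed=6]  = -3
Scrap = min(Feed, Defects) - 4  [with Feed=-3, Defects=10]  = -7

-7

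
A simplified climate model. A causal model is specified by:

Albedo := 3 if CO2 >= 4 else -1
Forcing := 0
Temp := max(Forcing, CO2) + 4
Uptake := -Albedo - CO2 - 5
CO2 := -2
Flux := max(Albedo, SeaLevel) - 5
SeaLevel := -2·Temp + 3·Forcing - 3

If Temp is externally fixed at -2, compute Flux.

The intervention breaks the incoming arrows to Temp: Temp := max(Forcing, CO2) + 4 no longer applies, and Temp = -2.
Albedo = 3 if CO2 >= 4 else -1  [with CO2=-2]  = -1
SeaLevel = -2·Temp + 3·Forcing - 3  [with Temp=-2, Forcing=0]  = 1
Flux = max(Albedo, SeaLevel) - 5  [with Albedo=-1, SeaLevel=1]  = -4

-4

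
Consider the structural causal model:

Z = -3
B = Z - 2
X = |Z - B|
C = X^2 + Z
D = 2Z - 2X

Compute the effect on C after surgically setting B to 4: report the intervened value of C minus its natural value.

45

Under do(B=4), the mechanism B = Z - 2 is discarded; B is fixed at 4.
X = |Z - B|  [with Z=-3, B=4]  = 7
C = X^2 + Z  [with X=7, Z=-3]  = 46
Without intervention: B = Z - 2  [with Z=-3]  = -5; X = |Z - B|  [with Z=-3, B=-5]  = 2; C = X^2 + Z  [with X=2, Z=-3]  = 1.
Change = 46 − 1 = 45.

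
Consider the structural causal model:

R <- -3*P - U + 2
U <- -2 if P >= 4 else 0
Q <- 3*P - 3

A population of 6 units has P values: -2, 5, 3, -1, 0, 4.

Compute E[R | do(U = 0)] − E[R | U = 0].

The intervention sets U=0 in all 6 units regardless of P. Recomputing R per unit gives 8, -13, -7, 5, 2, -10; average -2.5.
Observing U=0 restricts to units where U's equation naturally yields 0: P ∈ {-2, 3, -1, 0}. In that subpopulation R = 8, -7, 5, 2, mean 2.
Difference = -2.5 − 2 = -4.5.

-4.5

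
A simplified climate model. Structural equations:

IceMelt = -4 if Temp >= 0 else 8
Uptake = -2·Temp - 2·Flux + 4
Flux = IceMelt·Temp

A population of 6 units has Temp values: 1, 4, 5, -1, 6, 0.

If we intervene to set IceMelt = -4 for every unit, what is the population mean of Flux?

The intervention sets IceMelt=-4 in all 6 units regardless of Temp. Recomputing Flux per unit gives -4, -16, -20, 4, -24, 0; average -10.

-10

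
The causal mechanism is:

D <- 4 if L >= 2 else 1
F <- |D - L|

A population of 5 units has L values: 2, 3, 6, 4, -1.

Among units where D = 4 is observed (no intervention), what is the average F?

1.25

Observing D=4 restricts to units where D's equation naturally yields 4: L ∈ {2, 3, 6, 4}. In that subpopulation F = 2, 1, 2, 0, mean 1.25.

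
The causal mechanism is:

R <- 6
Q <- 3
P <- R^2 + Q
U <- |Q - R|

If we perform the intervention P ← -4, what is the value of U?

The intervention breaks the incoming arrows to P: P <- R^2 + Q no longer applies, and P = -4.
U is not downstream of the intervention, so its value is determined by the original equations.
U = |Q - R|  [with Q=3, R=6]  = 3

3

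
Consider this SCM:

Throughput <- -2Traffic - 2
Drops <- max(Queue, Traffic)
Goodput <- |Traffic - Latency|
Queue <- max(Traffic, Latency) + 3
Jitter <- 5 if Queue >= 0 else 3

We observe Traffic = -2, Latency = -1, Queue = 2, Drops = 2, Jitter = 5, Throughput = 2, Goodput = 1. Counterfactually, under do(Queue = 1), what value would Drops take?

The intervention breaks the incoming arrows to Queue: Queue <- max(Traffic, Latency) + 3 no longer applies, and Queue = 1.
Drops = max(Queue, Traffic)  [with Queue=1, Traffic=-2]  = 1

1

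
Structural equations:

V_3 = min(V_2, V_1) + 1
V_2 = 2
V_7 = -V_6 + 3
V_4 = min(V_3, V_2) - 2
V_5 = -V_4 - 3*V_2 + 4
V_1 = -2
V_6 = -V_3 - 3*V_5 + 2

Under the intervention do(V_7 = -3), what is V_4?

Under do(V_7=-3), the mechanism V_7 = -V_6 + 3 is discarded; V_7 is fixed at -3.
Since V_4 is not a descendant of the intervened variable, it is unaffected.
V_3 = min(V_2, V_1) + 1  [with V_2=2, V_1=-2]  = -1
V_4 = min(V_3, V_2) - 2  [with V_3=-1, V_2=2]  = -3

-3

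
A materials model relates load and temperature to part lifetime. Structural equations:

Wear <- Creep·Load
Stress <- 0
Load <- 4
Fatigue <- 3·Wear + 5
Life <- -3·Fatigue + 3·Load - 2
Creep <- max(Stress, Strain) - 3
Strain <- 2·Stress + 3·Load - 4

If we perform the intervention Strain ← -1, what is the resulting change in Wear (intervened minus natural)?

do(Strain=-1) replaces the equation Strain <- 2·Stress + 3·Load - 4 with the constant Strain = -1.
Creep = max(Stress, Strain) - 3  [with Stress=0, Strain=-1]  = -3
Wear = Creep·Load  [with Creep=-3, Load=4]  = -12
Without intervention: Strain = 2·Stress + 3·Load - 4  [with Stress=0, Load=4]  = 8; Creep = max(Stress, Strain) - 3  [with Stress=0, Strain=8]  = 5; Wear = Creep·Load  [with Creep=5, Load=4]  = 20.
Change = -12 − 20 = -32.

-32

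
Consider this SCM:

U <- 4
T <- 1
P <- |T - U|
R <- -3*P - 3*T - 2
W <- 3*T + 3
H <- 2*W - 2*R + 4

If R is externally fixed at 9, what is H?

-2

Under do(R=9), the mechanism R <- -3*P - 3*T - 2 is discarded; R is fixed at 9.
W = 3*T + 3  [with T=1]  = 6
H = 2*W - 2*R + 4  [with W=6, R=9]  = -2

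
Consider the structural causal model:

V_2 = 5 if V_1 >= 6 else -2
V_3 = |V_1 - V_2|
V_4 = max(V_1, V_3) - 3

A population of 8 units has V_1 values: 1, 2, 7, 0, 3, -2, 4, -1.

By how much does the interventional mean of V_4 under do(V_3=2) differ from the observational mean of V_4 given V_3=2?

-1.5

do(V_3=2) breaks V_3's dependence on V_1. With V_3=2 fixed, V_4 across the units is -1, -1, 4, -1, 0, -1, 1, -1, mean 0.
Conditioning on V_3=2 selects the 2 unit(s) with V_1 ∈ {7, 0}. Their V_4 values: 4, -1. Mean = 1.5.
Difference = 0 − 1.5 = -1.5.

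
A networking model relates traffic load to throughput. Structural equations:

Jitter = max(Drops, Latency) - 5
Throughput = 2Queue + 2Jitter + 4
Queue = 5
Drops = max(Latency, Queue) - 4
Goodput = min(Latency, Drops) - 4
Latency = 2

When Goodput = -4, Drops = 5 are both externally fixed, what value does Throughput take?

14

Under do(Goodput = -4, Drops = 5), each intervened variable's structural equation is replaced by its fixed value.
Jitter = max(Drops, Latency) - 5  [with Drops=5, Latency=2]  = 0
Throughput = 2Queue + 2Jitter + 4  [with Queue=5, Jitter=0]  = 14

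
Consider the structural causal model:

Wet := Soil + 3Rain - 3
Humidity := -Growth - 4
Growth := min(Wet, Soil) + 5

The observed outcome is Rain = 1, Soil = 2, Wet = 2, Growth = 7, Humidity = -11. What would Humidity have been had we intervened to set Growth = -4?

Intervening sets Growth = -4 and removes its equation (Growth := min(Wet, Soil) + 5).
Humidity = -Growth - 4  [with Growth=-4]  = 0

0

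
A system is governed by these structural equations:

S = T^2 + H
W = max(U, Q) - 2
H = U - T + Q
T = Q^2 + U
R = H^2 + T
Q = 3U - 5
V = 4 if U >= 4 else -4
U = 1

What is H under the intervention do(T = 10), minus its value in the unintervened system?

-5

The intervention breaks the incoming arrows to T: T = Q^2 + U no longer applies, and T = 10.
Q = 3U - 5  [with U=1]  = -2
H = U - T + Q  [with U=1, T=10, Q=-2]  = -11
Without intervention: Q = 3U - 5  [with U=1]  = -2; T = Q^2 + U  [with Q=-2, U=1]  = 5; H = U - T + Q  [with U=1, T=5, Q=-2]  = -6.
Change = -11 − (-6) = -5.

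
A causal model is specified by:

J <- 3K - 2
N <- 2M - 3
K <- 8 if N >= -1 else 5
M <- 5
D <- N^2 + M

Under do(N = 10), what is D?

Under do(N=10), the mechanism N <- 2M - 3 is discarded; N is fixed at 10.
D = N^2 + M  [with N=10, M=5]  = 105

105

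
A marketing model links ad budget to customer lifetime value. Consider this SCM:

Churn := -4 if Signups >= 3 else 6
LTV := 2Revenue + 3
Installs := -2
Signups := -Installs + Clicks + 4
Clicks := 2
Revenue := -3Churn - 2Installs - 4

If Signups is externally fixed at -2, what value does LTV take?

-33

The intervention breaks the incoming arrows to Signups: Signups := -Installs + Clicks + 4 no longer applies, and Signups = -2.
Churn = -4 if Signups >= 3 else 6  [with Signups=-2]  = 6
Revenue = -3Churn - 2Installs - 4  [with Churn=6, Installs=-2]  = -18
LTV = 2Revenue + 3  [with Revenue=-18]  = -33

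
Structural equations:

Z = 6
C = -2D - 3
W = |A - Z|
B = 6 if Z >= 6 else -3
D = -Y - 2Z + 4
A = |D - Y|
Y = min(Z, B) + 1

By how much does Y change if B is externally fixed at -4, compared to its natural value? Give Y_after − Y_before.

The intervention breaks the incoming arrows to B: B = 6 if Z >= 6 else -3 no longer applies, and B = -4.
Y = min(Z, B) + 1  [with Z=6, B=-4]  = -3
Without intervention: B = 6 if Z >= 6 else -3  [with Z=6]  = 6; Y = min(Z, B) + 1  [with Z=6, B=6]  = 7.
Change = -3 − 7 = -10.

-10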